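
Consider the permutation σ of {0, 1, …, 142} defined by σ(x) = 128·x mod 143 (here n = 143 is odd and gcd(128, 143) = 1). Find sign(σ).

+1

Orbit of 109 under x↦128x: [109, 81, 72, 64, 41, 100, 73]… (length divides ord_143(128)).
Decompose π into cycles: lengths [60, 60, 12, 10, 1] (5 cycles, including the fixed point 0).
sign(π) = (−1)^{n − #cycles} = (−1)^{143−5} = (−1)^138 = +1.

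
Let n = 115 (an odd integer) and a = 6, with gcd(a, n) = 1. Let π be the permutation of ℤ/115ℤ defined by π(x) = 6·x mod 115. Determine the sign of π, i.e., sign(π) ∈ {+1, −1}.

Start at x=81: 81 → 26 → 41 → 16 → 96 → 1 → 6 → … (one orbit).
Cycle lengths of π_6 on ℤ/115ℤ: [11, 11, 11, 11, 11, 11, 11, 11, 11, 11, 1, 1, 1, 1, 1]; 15 cycles in total.
sign(π) = (−1)^{n − #cycles} = (−1)^{115−15} = (−1)^100 = +1.

+1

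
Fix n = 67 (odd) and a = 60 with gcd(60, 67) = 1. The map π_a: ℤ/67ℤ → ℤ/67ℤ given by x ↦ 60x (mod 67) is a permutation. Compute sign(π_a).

Trace 22: π^k(22) = [22, 47, 6, 25, 26, 19, 1] for k=0..6.
The orbit structure of x ↦ 60x mod 67: 3 orbits of sizes [33, 33, 1].
67 − 3 = 64 transpositions; sign(π) = (−1)^64 = +1.
(60|67)_J = +1 (Zolotarev's lemma cross-check).

+1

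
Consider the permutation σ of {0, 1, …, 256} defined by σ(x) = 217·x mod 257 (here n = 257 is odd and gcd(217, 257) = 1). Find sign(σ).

-1

Start at x=178: 178 → 76 → 44 → 39 → 239 → 206 → 241 → … (one orbit).
Cycle type of π: 256 + 1; total 2 cycles.
Σ(ℓ_i−1) = 257−2 = 255; sign = (−1)^255 = -1.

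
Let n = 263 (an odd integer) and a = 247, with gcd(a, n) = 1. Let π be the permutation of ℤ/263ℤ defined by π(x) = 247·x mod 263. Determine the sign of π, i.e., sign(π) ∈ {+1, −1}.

-1

Start at x=45: 45 → 69 → 211 → 43 → 101 → 225 → 82 → … (one orbit).
The orbit structure of x ↦ 247x mod 263: 2 orbits of sizes [262, 1].
sign(π) = (−1)^{n − #cycles} = (−1)^{263−2} = (−1)^261 = -1.
(247|263)_J = -1 (Zolotarev's lemma cross-check).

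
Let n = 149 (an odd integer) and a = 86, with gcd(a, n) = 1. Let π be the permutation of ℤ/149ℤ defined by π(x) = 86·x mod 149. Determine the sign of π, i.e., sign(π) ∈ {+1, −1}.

Trace 30: π^k(30) = [30, 47, 19, 144, 17, 121, 125] for k=0..6.
The orbit structure of x ↦ 86x mod 149: 3 orbits of sizes [74, 74, 1].
sign(π) = (−1)^{n − #cycles} = (−1)^{149−3} = (−1)^146 = +1.
(86|149)_J = +1 (Zolotarev's lemma cross-check).

+1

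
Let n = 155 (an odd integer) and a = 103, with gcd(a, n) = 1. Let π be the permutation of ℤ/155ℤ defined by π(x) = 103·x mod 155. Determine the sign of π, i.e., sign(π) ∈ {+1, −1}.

-1

Orbit of 134 under x↦103x: [134, 7, 101, 18, 149, 2, 51]… (length divides ord_155(103)).
Cycle lengths of π_103 on ℤ/155ℤ: [60, 60, 15, 15, 4, 1]; 6 cycles in total.
With 6 cycles on 155 points, sign = (−1)^{155−6} = -1.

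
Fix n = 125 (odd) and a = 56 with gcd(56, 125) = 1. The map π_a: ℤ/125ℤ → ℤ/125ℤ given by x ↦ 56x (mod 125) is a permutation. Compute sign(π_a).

Orbit of 86 under x↦56x: [86, 66, 71, 101, 31, 111, 91]… (length divides ord_125(56)).
The orbit structure of x ↦ 56x mod 125: 13 orbits of sizes [25, 25, 25, 25, 5, 5, 5, 5, 1, 1, 1, 1, 1].
Σ(ℓ_i−1) = 125−13 = 112; sign = (−1)^112 = +1.

+1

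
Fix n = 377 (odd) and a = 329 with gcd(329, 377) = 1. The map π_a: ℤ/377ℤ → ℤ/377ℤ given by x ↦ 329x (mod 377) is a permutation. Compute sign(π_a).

Orbit of 81 under x↦329x: [81, 259, 9, 322, 1, 329, 42]… (length divides ord_377(329)).
Cycle lengths of π_329 on ℤ/377ℤ: [84, 84, 84, 84, 28, 6, 6, 1]; 8 cycles in total.
sign(π) = (−1)^{n − #cycles} = (−1)^{377−8} = (−1)^369 = -1.
The Jacobi symbol (329|377) = -1 (Zolotarev) agrees.

-1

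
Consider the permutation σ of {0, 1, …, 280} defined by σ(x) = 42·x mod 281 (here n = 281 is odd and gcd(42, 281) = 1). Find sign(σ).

-1

Orbit of 109 under x↦42x: [109, 82, 72, 214, 277, 113, 250]… (length divides ord_281(42)).
The orbit structure of x ↦ 42x mod 281: 2 orbits of sizes [280, 1].
sign(π) = (−1)^{n − #cycles} = (−1)^{281−2} = (−1)^279 = -1.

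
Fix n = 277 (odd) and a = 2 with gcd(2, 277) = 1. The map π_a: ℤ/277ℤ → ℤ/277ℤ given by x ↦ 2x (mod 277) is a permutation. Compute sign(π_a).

Trace 203: π^k(203) = [203, 129, 258, 239, 201, 125, 250] for k=0..6.
4 cycles of lengths [92, 92, 92, 1].
sign(π) = (−1)^{n − #cycles} = (−1)^{277−4} = (−1)^273 = -1.

-1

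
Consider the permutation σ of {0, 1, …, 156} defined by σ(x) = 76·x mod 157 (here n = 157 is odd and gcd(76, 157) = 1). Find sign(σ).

Orbit of 35 under x↦76x: [35, 148, 101, 140, 121, 90, 89]… (length divides ord_157(76)).
Decompose π into cycles: lengths [78, 78, 1] (3 cycles, including the fixed point 0).
157 − 3 = 154 transpositions; sign(π) = (−1)^154 = +1.

+1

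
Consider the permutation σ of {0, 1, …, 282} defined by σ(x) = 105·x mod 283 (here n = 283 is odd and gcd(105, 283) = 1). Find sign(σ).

+1

Trace 63: π^k(63) = [63, 106, 93, 143, 16, 265, 91] for k=0..6.
Cycle type of π: 141×2 + 1; total 3 cycles.
283 − 3 = 280 transpositions; sign(π) = (−1)^280 = +1.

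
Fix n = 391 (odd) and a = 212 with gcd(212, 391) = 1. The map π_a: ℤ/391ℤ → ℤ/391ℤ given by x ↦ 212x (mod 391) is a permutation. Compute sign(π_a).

Orbit of 16 under x↦212x: [16, 264, 55, 321, 18, 297, 13]… (length divides ord_391(212)).
π_212 has 8 disjoint cycles with lengths [88, 88, 88, 88, 22, 8, 8, 1] on {0,…,390}.
sign(π) = (−1)^{n − #cycles} = (−1)^{391−8} = (−1)^383 = -1.

-1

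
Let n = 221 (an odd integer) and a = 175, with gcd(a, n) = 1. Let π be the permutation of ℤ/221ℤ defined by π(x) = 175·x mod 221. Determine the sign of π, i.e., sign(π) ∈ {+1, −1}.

Trace 157: π^k(157) = [157, 71, 49, 177, 35, 158, 25] for k=0..6.
The orbit structure of x ↦ 175x mod 221: 7 orbits of sizes [48, 48, 48, 48, 16, 12, 1].
sign(π) = (−1)^{n − #cycles} = (−1)^{221−7} = (−1)^214 = +1.

+1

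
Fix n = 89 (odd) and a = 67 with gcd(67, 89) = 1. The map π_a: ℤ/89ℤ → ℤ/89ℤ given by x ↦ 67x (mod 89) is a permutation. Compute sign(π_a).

Orbit of 67 under x↦67x: [67, 39, 32, 8, 2, 45, 78]… (length divides ord_89(67)).
The orbit structure of x ↦ 67x mod 89: 9 orbits of sizes [11, 11, 11, 11, 11, 11, 11, 11, 1].
9 cycles on 89: each ℓ→(−1)^(ℓ−1), product (−1)^80 = +1.

+1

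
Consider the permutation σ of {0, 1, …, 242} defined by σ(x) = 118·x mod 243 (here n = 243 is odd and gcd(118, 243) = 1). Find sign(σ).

+1

Orbit of 55 under x↦118x: [55, 172, 127, 163, 37, 235, 28]… (length divides ord_243(118)).
Cycle type of π: 27×6 + 9×6 + 3×6 + 1×9; total 27 cycles.
With 27 cycles on 243 points, sign = (−1)^{243−27} = +1.
Zolotarev: (118|243) = +1, matching the cycle-count sign.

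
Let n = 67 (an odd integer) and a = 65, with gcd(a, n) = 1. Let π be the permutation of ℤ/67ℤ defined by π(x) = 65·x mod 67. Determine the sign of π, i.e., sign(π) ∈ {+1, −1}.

+1

Trace 62: π^k(62) = [62, 10, 47, 40, 54, 26, 15] for k=0..6.
The orbit structure of x ↦ 65x mod 67: 3 orbits of sizes [33, 33, 1].
sign(π) = (−1)^{n − #cycles} = (−1)^{67−3} = (−1)^64 = +1.
The Jacobi symbol (65|67) = +1 (Zolotarev) agrees.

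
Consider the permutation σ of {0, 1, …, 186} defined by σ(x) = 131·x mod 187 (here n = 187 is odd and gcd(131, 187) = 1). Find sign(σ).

Start at x=109: 109 → 67 → 175 → 111 → 142 → 89 → 65 → … (one orbit).
17 cycles of lengths [16, 16, 16, 16, 16, 16, 16, 16, 16, 16, 16, 2, 2, 2, 2, 2, 1].
With 17 cycles on 187 points, sign = (−1)^{187−17} = +1.

+1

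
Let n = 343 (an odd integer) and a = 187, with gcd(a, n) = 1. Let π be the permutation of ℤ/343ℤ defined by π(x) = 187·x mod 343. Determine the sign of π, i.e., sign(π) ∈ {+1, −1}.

Start at x=185: 185 → 295 → 285 → 130 → 300 → 191 → 45 → … (one orbit).
Cycle lengths of π_187 on ℤ/343ℤ: [294, 42, 6, 1]; 4 cycles in total.
With 4 cycles on 343 points, sign = (−1)^{343−4} = -1.
Check: (187/343) = -1 by Zolotarev.

-1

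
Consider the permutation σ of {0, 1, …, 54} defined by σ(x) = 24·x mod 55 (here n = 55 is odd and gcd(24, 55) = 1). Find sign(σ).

-1

Trace 31: π^k(31) = [31, 29, 36, 39, 1, 24, 26] for k=0..6.
The orbit structure of x ↦ 24x mod 55: 8 orbits of sizes [10, 10, 10, 10, 10, 2, 2, 1].
n − c = 55 − 8 = 47; sign = (−1)^47 = -1.
Check: (24/55) = -1 by Zolotarev.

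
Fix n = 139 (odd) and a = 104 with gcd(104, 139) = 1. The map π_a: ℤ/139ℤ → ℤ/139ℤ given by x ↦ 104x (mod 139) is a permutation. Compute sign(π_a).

Trace 117: π^k(117) = [117, 75, 16, 135, 1, 104, 113] for k=0..6.
2 cycles of lengths [138, 1].
2 cycles on 139: each ℓ→(−1)^(ℓ−1), product (−1)^137 = -1.
(104|139)_J = -1 (Zolotarev's lemma cross-check).

-1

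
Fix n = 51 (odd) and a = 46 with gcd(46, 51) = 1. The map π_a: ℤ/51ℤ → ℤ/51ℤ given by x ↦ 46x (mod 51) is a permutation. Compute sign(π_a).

Trace 19: π^k(19) = [19, 7, 16, 22, 43, 40, 4] for k=0..6.
π_46 has 6 disjoint cycles with lengths [16, 16, 16, 1, 1, 1] on {0,…,50}.
6 cycles on 51: each ℓ→(−1)^(ℓ−1), product (−1)^45 = -1.
Via Zolotarev, sign(π_{46}) = (46|51) = -1.

-1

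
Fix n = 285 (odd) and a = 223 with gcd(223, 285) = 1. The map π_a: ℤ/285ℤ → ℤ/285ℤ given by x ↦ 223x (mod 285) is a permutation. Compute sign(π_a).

+1

Trace 244: π^k(244) = [244, 262, 1, 223, 139, 217, 226] for k=0..6.
Cycle lengths of π_223 on ℤ/285ℤ: [36, 36, 36, 36, 36, 36, 18, 18, 18, 4, 4, 4, 1, 1, 1]; 15 cycles in total.
n − c = 285 − 15 = 270; sign = (−1)^270 = +1.
Zolotarev: (223|285) = +1, matching the cycle-count sign.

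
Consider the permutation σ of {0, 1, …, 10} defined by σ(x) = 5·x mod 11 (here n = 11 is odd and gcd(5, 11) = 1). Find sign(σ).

+1

Trace 3: π^k(3) = [3, 4, 9, 1, 5] for k=0..4.
Cycle lengths of π_5 on ℤ/11ℤ: [5, 5, 1]; 3 cycles in total.
Σ(ℓ_i−1) = 11−3 = 8; sign = (−1)^8 = +1.
Check: (5/11) = +1 by Zolotarev.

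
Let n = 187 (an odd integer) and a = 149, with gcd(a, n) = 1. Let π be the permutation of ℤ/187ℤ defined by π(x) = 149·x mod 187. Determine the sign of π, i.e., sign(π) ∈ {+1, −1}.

Start at x=16: 16 → 140 → 103 → 13 → 67 → 72 → 69 → … (one orbit).
Cycle lengths of π_149 on ℤ/187ℤ: [20, 20, 20, 20, 20, 20, 20, 20, 10, 4, 4, 4, 4, 1]; 14 cycles in total.
14 cycles on 187: each ℓ→(−1)^(ℓ−1), product (−1)^173 = -1.
Via Zolotarev, sign(π_{149}) = (149|187) = -1.

-1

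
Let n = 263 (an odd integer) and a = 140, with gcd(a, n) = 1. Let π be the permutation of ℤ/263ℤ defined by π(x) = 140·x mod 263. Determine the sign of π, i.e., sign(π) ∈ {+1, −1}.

Trace 156: π^k(156) = [156, 11, 225, 203, 16, 136, 104] for k=0..6.
Decompose π into cycles: lengths [131, 131, 1] (3 cycles, including the fixed point 0).
3 cycles on 263: each ℓ→(−1)^(ℓ−1), product (−1)^260 = +1.
Via Zolotarev, sign(π_{140}) = (140|263) = +1.

+1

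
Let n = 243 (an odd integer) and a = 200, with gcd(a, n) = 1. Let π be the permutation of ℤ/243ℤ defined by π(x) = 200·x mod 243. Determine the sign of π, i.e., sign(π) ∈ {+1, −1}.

Trace 152: π^k(152) = [152, 25, 140, 55, 65, 121, 143] for k=0..6.
Decompose π into cycles: lengths [162, 54, 18, 6, 2, 1] (6 cycles, including the fixed point 0).
6 cycles on 243: each ℓ→(−1)^(ℓ−1), product (−1)^237 = -1.
Via Zolotarev, sign(π_{200}) = (200|243) = -1.

-1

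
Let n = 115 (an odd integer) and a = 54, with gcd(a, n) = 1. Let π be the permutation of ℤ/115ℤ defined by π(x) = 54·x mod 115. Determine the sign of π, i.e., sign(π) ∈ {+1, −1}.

Orbit of 54 under x↦54x: [54, 41, 29, 71, 39, 36, 104]… (length divides ord_115(54)).
Decompose π into cycles: lengths [22, 22, 22, 22, 11, 11, 2, 2, 1] (9 cycles, including the fixed point 0).
With 9 cycles on 115 points, sign = (−1)^{115−9} = +1.

+1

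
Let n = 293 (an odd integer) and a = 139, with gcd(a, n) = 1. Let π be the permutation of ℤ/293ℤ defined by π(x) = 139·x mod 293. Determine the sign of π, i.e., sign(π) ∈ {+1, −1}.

Start at x=213: 213 → 14 → 188 → 55 → 27 → 237 → 127 → … (one orbit).
π_139 has 2 disjoint cycles with lengths [292, 1] on {0,…,292}.
n − c = 293 − 2 = 291; sign = (−1)^291 = -1.
The Jacobi symbol (139|293) = -1 (Zolotarev) agrees.

-1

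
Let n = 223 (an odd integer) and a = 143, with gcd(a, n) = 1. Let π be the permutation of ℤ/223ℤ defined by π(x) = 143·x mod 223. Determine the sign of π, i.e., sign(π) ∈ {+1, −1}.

+1

Orbit of 183 under x↦143x: [183, 78, 4, 126, 178, 32, 116]… (length divides ord_223(143)).
Cycle type of π: 111×2 + 1; total 3 cycles.
With 3 cycles on 223 points, sign = (−1)^{223−3} = +1.
Check: (143/223) = +1 by Zolotarev.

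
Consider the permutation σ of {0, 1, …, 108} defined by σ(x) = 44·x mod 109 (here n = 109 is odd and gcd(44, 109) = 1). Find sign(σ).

-1

Orbit of 34 under x↦44x: [34, 79, 97, 17, 94, 103, 63]… (length divides ord_109(44)).
Cycle lengths of π_44 on ℤ/109ℤ: [108, 1]; 2 cycles in total.
Σ(ℓ_i−1) = 109−2 = 107; sign = (−1)^107 = -1.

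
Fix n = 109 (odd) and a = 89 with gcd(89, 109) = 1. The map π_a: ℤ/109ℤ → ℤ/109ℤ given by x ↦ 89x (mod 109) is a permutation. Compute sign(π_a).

Trace 81: π^k(81) = [81, 15, 27, 5, 9, 38, 3] for k=0..6.
Cycle lengths of π_89 on ℤ/109ℤ: [27, 27, 27, 27, 1]; 5 cycles in total.
5 cycles on 109: each ℓ→(−1)^(ℓ−1), product (−1)^104 = +1.
The Jacobi symbol (89|109) = +1 (Zolotarev) agrees.

+1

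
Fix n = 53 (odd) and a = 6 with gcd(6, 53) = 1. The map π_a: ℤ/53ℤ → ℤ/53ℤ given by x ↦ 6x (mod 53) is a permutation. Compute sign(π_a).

+1

Start at x=16: 16 → 43 → 46 → 11 → 13 → 25 → 44 → … (one orbit).
Decompose π into cycles: lengths [26, 26, 1] (3 cycles, including the fixed point 0).
3 cycles on 53: each ℓ→(−1)^(ℓ−1), product (−1)^50 = +1.
The Jacobi symbol (6|53) = +1 (Zolotarev) agrees.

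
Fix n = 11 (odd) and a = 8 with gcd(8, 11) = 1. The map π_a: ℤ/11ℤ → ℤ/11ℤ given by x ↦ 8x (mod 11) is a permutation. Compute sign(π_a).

Trace 2: π^k(2) = [2, 5, 7, 1, 8, 9, 6] for k=0..6.
π_8 has 2 disjoint cycles with lengths [10, 1] on {0,…,10}.
n − c = 11 − 2 = 9; sign = (−1)^9 = -1.
The Jacobi symbol (8|11) = -1 (Zolotarev) agrees.

-1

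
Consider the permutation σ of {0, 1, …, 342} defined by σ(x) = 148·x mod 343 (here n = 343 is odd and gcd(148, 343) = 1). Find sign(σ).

+1

Orbit of 50 under x↦148x: [50, 197, 1, 148, 295, 99, 246]… (length divides ord_343(148)).
The orbit structure of x ↦ 148x mod 343: 91 orbits of sizes [7, 7, 7, 7, 7, 7, 7, 7, 7, 7, 7, 7, 7, 7, 7, 7, 7, 7, 7, 7, 7, 7, 7, 7, 7, 7, 7, 7, 7, 7, 7, 7, 7, 7, 7, 7, 7, 7, 7, 7, 7, 7, 1, 1, 1, 1, 1, 1, 1, 1, 1, 1, 1, 1, 1, 1, 1, 1, 1, 1, 1, 1, 1, 1, 1, 1, 1, 1, 1, 1, 1, 1, 1, 1, 1, 1, 1, 1, 1, 1, 1, 1, 1, 1, 1, 1, 1, 1, 1, 1, 1].
91 cycles on 343: each ℓ→(−1)^(ℓ−1), product (−1)^252 = +1.
Via Zolotarev, sign(π_{148}) = (148|343) = +1.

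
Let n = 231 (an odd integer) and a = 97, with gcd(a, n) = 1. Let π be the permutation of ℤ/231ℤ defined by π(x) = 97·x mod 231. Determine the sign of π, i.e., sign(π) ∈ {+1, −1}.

-1

Trace 223: π^k(223) = [223, 148, 34, 64, 202, 190, 181] for k=0..6.
36 cycles of lengths [10, 10, 10, 10, 10, 10, 10, 10, 10, 10, 10, 10, 10, 10, 10, 10, 10, 10, 5, 5, 5, 5, 5, 5, 2, 2, 2, 2, 2, 2, 2, 2, 2, 1, 1, 1].
36 cycles on 231: each ℓ→(−1)^(ℓ−1), product (−1)^195 = -1.
Via Zolotarev, sign(π_{97}) = (97|231) = -1.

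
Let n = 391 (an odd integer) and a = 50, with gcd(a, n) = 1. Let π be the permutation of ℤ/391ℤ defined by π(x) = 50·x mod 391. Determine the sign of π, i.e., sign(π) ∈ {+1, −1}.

Orbit of 256 under x↦50x: [256, 288, 324, 169, 239, 220, 52]… (length divides ord_391(50)).
Cycle type of π: 22×16 + 11×2 + 2×8 + 1; total 27 cycles.
n − c = 391 − 27 = 364; sign = (−1)^364 = +1.
Via Zolotarev, sign(π_{50}) = (50|391) = +1.

+1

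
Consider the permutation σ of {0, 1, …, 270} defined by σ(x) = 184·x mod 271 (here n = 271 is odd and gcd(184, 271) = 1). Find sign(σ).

-1

Start at x=214: 214 → 81 → 270 → 87 → 19 → 244 → 181 → … (one orbit).
Cycle lengths of π_184 on ℤ/271ℤ: [30, 30, 30, 30, 30, 30, 30, 30, 30, 1]; 10 cycles in total.
10 cycles on 271: each ℓ→(−1)^(ℓ−1), product (−1)^261 = -1.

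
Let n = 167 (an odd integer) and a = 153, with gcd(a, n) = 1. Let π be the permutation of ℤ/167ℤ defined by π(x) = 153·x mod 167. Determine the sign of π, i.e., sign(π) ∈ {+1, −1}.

-1

Trace 162: π^k(162) = [162, 70, 22, 26, 137, 86, 132] for k=0..6.
π_153 has 2 disjoint cycles with lengths [166, 1] on {0,…,166}.
n − c = 167 − 2 = 165; sign = (−1)^165 = -1.
The Jacobi symbol (153|167) = -1 (Zolotarev) agrees.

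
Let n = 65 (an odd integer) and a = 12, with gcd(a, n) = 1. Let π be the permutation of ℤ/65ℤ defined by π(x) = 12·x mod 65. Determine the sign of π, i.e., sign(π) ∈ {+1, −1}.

Orbit of 1 under x↦12x: [1, 12, 14, 38]… (length divides ord_65(12)).
π_12 has 20 disjoint cycles with lengths [4, 4, 4, 4, 4, 4, 4, 4, 4, 4, 4, 4, 4, 2, 2, 2, 2, 2, 2, 1] on {0,…,64}.
sign(π) = (−1)^{n − #cycles} = (−1)^{65−20} = (−1)^45 = -1.
Zolotarev: (12|65) = -1, matching the cycle-count sign.

-1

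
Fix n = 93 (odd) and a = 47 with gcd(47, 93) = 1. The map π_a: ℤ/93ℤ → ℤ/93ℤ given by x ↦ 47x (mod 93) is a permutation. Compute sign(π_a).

-1

Orbit of 47 under x↦47x: [47, 70, 35, 64, 32, 16, 8]… (length divides ord_93(47)).
14 cycles of lengths [10, 10, 10, 10, 10, 10, 5, 5, 5, 5, 5, 5, 2, 1].
n − c = 93 − 14 = 79; sign = (−1)^79 = -1.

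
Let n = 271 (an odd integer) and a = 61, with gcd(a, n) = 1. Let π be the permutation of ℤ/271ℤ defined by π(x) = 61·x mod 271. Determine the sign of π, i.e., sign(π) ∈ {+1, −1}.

Start at x=85: 85 → 36 → 28 → 82 → 124 → 247 → 162 → … (one orbit).
Cycle lengths of π_61 on ℤ/271ℤ: [135, 135, 1]; 3 cycles in total.
3 cycles on 271: each ℓ→(−1)^(ℓ−1), product (−1)^268 = +1.
(61|271)_J = +1 (Zolotarev's lemma cross-check).

+1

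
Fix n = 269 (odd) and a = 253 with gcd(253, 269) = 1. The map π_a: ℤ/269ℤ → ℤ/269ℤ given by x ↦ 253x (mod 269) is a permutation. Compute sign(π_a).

Start at x=25: 25 → 138 → 213 → 89 → 190 → 188 → 220 → … (one orbit).
3 cycles of lengths [134, 134, 1].
269 − 3 = 266 transpositions; sign(π) = (−1)^266 = +1.
The Jacobi symbol (253|269) = +1 (Zolotarev) agrees.

+1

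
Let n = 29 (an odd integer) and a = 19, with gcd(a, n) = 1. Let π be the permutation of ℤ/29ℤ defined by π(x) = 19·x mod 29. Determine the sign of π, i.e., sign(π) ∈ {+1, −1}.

-1

Orbit of 27 under x↦19x: [27, 20, 3, 28, 10, 16, 14]… (length divides ord_29(19)).
Cycle lengths of π_19 on ℤ/29ℤ: [28, 1]; 2 cycles in total.
29 − 2 = 27 transpositions; sign(π) = (−1)^27 = -1.
The Jacobi symbol (19|29) = -1 (Zolotarev) agrees.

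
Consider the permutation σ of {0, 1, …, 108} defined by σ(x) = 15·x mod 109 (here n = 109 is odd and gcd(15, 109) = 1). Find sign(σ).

+1

Start at x=45: 45 → 21 → 97 → 38 → 25 → 48 → 66 → … (one orbit).
The orbit structure of x ↦ 15x mod 109: 5 orbits of sizes [27, 27, 27, 27, 1].
5 cycles on 109: each ℓ→(−1)^(ℓ−1), product (−1)^104 = +1.
Via Zolotarev, sign(π_{15}) = (15|109) = +1.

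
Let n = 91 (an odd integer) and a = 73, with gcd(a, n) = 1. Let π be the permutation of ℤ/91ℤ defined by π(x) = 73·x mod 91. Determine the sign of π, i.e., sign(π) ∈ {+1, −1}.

Trace 79: π^k(79) = [79, 34, 25, 5, 1, 73, 51] for k=0..6.
Cycle lengths of π_73 on ℤ/91ℤ: [12, 12, 12, 12, 12, 12, 6, 4, 4, 4, 1]; 11 cycles in total.
sign(π) = (−1)^{n − #cycles} = (−1)^{91−11} = (−1)^80 = +1.
(73|91)_J = +1 (Zolotarev's lemma cross-check).

+1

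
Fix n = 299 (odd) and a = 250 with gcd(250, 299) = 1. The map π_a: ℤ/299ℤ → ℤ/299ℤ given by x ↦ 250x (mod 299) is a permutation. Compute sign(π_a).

Start at x=87: 87 → 222 → 185 → 204 → 170 → 42 → 35 → … (one orbit).
10 cycles of lengths [66, 66, 66, 66, 22, 3, 3, 3, 3, 1].
299 − 10 = 289 transpositions; sign(π) = (−1)^289 = -1.
(250|299)_J = -1 (Zolotarev's lemma cross-check).

-1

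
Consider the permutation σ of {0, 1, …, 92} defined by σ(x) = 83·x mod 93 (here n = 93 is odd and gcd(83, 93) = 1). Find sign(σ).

+1

Start at x=25: 25 → 29 → 82 → 17 → 16 → 26 → 19 → … (one orbit).
π_83 has 5 disjoint cycles with lengths [30, 30, 30, 2, 1] on {0,…,92}.
93 − 5 = 88 transpositions; sign(π) = (−1)^88 = +1.
Check: (83/93) = +1 by Zolotarev.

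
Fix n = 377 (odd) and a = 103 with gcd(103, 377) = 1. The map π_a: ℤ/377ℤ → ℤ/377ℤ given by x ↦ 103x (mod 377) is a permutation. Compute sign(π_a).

Orbit of 233 under x↦103x: [233, 248, 285, 326, 25, 313, 194]… (length divides ord_377(103)).
The orbit structure of x ↦ 103x mod 377: 35 orbits of sizes [14, 14, 14, 14, 14, 14, 14, 14, 14, 14, 14, 14, 14, 14, 14, 14, 14, 14, 14, 14, 14, 14, 14, 14, 7, 7, 7, 7, 2, 2, 2, 2, 2, 2, 1].
377 − 35 = 342 transpositions; sign(π) = (−1)^342 = +1.
Via Zolotarev, sign(π_{103}) = (103|377) = +1.

+1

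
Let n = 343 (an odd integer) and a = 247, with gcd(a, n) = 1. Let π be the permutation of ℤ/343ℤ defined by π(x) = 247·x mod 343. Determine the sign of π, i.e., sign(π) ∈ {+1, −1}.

Start at x=190: 190 → 282 → 25 → 1 → 247 → 298 → 204 → … (one orbit).
The orbit structure of x ↦ 247x mod 343: 7 orbits of sizes [147, 147, 21, 21, 3, 3, 1].
n − c = 343 − 7 = 336; sign = (−1)^336 = +1.
(247|343)_J = +1 (Zolotarev's lemma cross-check).

+1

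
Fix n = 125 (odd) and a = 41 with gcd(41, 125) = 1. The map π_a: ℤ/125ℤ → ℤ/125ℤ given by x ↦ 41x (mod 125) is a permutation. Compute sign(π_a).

+1

Trace 81: π^k(81) = [81, 71, 36, 101, 16, 31, 21] for k=0..6.
Cycle type of π: 25×4 + 5×4 + 1×5; total 13 cycles.
sign(π) = (−1)^{n − #cycles} = (−1)^{125−13} = (−1)^112 = +1.
Via Zolotarev, sign(π_{41}) = (41|125) = +1.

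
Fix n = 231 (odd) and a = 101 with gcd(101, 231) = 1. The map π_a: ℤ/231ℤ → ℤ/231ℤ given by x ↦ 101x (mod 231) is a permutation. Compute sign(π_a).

Start at x=194: 194 → 190 → 17 → 100 → 167 → 4 → 173 → … (one orbit).
Cycle type of π: 30×6 + 10×3 + 6×3 + 2 + 1; total 14 cycles.
14 cycles on 231: each ℓ→(−1)^(ℓ−1), product (−1)^217 = -1.

-1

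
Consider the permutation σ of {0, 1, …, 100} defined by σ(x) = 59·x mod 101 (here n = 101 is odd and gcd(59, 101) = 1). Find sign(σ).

Orbit of 45 under x↦59x: [45, 29, 95, 50, 21, 27, 78]… (length divides ord_101(59)).
Cycle lengths of π_59 on ℤ/101ℤ: [100, 1]; 2 cycles in total.
2 cycles on 101: each ℓ→(−1)^(ℓ−1), product (−1)^99 = -1.

-1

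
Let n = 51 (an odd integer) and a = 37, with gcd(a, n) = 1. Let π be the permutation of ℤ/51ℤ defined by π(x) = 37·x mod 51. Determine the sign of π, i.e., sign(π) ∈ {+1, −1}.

-1

Orbit of 31 under x↦37x: [31, 25, 7, 4, 46, 19, 40]… (length divides ord_51(37)).
Decompose π into cycles: lengths [16, 16, 16, 1, 1, 1] (6 cycles, including the fixed point 0).
Σ(ℓ_i−1) = 51−6 = 45; sign = (−1)^45 = -1.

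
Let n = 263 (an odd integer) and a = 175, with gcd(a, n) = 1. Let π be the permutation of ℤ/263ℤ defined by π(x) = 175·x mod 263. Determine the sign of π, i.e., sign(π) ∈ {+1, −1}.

-1

Trace 127: π^k(127) = [127, 133, 131, 44, 73, 151, 125] for k=0..6.
Decompose π into cycles: lengths [262, 1] (2 cycles, including the fixed point 0).
sign(π) = (−1)^{n − #cycles} = (−1)^{263−2} = (−1)^261 = -1.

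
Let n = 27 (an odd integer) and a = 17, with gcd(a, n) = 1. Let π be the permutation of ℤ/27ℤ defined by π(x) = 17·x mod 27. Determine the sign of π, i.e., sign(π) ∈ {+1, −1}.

-1

Orbit of 10 under x↦17x: [10, 8, 1, 17, 19, 26]… (length divides ord_27(17)).
8 cycles of lengths [6, 6, 6, 2, 2, 2, 2, 1].
sign(π) = (−1)^{n − #cycles} = (−1)^{27−8} = (−1)^19 = -1.
Zolotarev: (17|27) = -1, matching the cycle-count sign.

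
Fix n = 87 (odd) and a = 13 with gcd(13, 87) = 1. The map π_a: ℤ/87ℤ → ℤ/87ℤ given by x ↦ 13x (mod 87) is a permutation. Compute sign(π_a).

+1

Start at x=13: 13 → 82 → 22 → 25 → 64 → 49 → 28 → … (one orbit).
Decompose π into cycles: lengths [14, 14, 14, 14, 14, 14, 1, 1, 1] (9 cycles, including the fixed point 0).
87 − 9 = 78 transpositions; sign(π) = (−1)^78 = +1.
The Jacobi symbol (13|87) = +1 (Zolotarev) agrees.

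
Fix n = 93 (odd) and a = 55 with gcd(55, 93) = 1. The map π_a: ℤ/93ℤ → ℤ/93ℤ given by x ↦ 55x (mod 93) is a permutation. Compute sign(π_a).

Start at x=46: 46 → 19 → 22 → 1 → 55 → 49 → 91 → … (one orbit).
Cycle lengths of π_55 on ℤ/93ℤ: [30, 30, 30, 1, 1, 1]; 6 cycles in total.
Σ(ℓ_i−1) = 93−6 = 87; sign = (−1)^87 = -1.
The Jacobi symbol (55|93) = -1 (Zolotarev) agrees.

-1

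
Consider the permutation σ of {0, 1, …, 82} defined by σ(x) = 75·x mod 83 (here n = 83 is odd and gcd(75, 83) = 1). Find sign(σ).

+1

Trace 78: π^k(78) = [78, 40, 12, 70, 21, 81, 16] for k=0..6.
π_75 has 3 disjoint cycles with lengths [41, 41, 1] on {0,…,82}.
With 3 cycles on 83 points, sign = (−1)^{83−3} = +1.
(75|83)_J = +1 (Zolotarev's lemma cross-check).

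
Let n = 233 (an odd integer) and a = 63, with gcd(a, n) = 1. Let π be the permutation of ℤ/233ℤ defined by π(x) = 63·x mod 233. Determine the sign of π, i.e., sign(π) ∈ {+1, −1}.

+1

Start at x=102: 102 → 135 → 117 → 148 → 4 → 19 → 32 → … (one orbit).
Cycle lengths of π_63 on ℤ/233ℤ: [29, 29, 29, 29, 29, 29, 29, 29, 1]; 9 cycles in total.
sign(π) = (−1)^{n − #cycles} = (−1)^{233−9} = (−1)^224 = +1.
Check: (63/233) = +1 by Zolotarev.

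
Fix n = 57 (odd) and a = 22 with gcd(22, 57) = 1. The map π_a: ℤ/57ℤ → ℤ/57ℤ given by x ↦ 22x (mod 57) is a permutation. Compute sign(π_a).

-1

Start at x=52: 52 → 4 → 31 → 55 → 13 → 1 → 22 → … (one orbit).
Cycle type of π: 18×3 + 1×3; total 6 cycles.
6 cycles on 57: each ℓ→(−1)^(ℓ−1), product (−1)^51 = -1.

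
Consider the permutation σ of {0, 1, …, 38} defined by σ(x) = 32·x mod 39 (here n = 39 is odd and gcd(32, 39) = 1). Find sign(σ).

+1

Orbit of 11 under x↦32x: [11, 1, 32, 10, 8, 22, 2]… (length divides ord_39(32)).
The orbit structure of x ↦ 32x mod 39: 5 orbits of sizes [12, 12, 12, 2, 1].
5 cycles on 39: each ℓ→(−1)^(ℓ−1), product (−1)^34 = +1.
(32|39)_J = +1 (Zolotarev's lemma cross-check).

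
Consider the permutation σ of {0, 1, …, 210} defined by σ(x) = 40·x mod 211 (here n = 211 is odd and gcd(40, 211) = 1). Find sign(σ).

-1

Trace 123: π^k(123) = [123, 67, 148, 12, 58, 210, 171] for k=0..6.
Cycle lengths of π_40 on ℤ/211ℤ: [14, 14, 14, 14, 14, 14, 14, 14, 14, 14, 14, 14, 14, 14, 14, 1]; 16 cycles in total.
211 − 16 = 195 transpositions; sign(π) = (−1)^195 = -1.
(40|211)_J = -1 (Zolotarev's lemma cross-check).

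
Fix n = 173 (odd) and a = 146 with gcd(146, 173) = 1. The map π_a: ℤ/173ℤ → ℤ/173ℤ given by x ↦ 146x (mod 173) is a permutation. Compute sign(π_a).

-1

Orbit of 125 under x↦146x: [125, 85, 127, 31, 28, 109, 171]… (length divides ord_173(146)).
The orbit structure of x ↦ 146x mod 173: 2 orbits of sizes [172, 1].
sign(π) = (−1)^{n − #cycles} = (−1)^{173−2} = (−1)^171 = -1.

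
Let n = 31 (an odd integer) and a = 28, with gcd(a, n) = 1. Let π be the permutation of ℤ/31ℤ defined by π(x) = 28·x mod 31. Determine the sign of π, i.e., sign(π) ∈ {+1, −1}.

+1

Start at x=4: 4 → 19 → 5 → 16 → 14 → 20 → 2 → … (one orbit).
Cycle lengths of π_28 on ℤ/31ℤ: [15, 15, 1]; 3 cycles in total.
n − c = 31 − 3 = 28; sign = (−1)^28 = +1.
Zolotarev: (28|31) = +1, matching the cycle-count sign.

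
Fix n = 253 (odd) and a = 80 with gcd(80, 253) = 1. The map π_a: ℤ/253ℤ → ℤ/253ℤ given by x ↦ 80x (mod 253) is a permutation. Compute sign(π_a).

-1

Trace 152: π^k(152) = [152, 16, 15, 188, 113, 185, 126] for k=0..6.
Cycle type of π: 110×2 + 22 + 5×2 + 1; total 6 cycles.
6 cycles on 253: each ℓ→(−1)^(ℓ−1), product (−1)^247 = -1.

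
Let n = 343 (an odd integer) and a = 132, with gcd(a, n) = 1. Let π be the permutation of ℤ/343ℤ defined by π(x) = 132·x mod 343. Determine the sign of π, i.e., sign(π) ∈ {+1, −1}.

-1

Orbit of 27 under x↦132x: [27, 134, 195, 15, 265, 337, 237]… (length divides ord_343(132)).
π_132 has 10 disjoint cycles with lengths [98, 98, 98, 14, 14, 14, 2, 2, 2, 1] on {0,…,342}.
343 − 10 = 333 transpositions; sign(π) = (−1)^333 = -1.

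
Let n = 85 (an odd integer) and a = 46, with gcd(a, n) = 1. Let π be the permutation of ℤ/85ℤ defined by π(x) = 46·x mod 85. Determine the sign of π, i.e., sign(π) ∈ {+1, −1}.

Trace 16: π^k(16) = [16, 56, 26, 6, 21, 31, 66] for k=0..6.
Cycle lengths of π_46 on ℤ/85ℤ: [16, 16, 16, 16, 16, 1, 1, 1, 1, 1]; 10 cycles in total.
n − c = 85 − 10 = 75; sign = (−1)^75 = -1.
Check: (46/85) = -1 by Zolotarev.

-1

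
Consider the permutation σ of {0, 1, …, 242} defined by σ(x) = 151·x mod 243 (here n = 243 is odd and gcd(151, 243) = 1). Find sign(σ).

+1

Start at x=157: 157 → 136 → 124 → 13 → 19 → 196 → 193 → … (one orbit).
11 cycles of lengths [81, 81, 27, 27, 9, 9, 3, 3, 1, 1, 1].
sign(π) = (−1)^{n − #cycles} = (−1)^{243−11} = (−1)^232 = +1.
Via Zolotarev, sign(π_{151}) = (151|243) = +1.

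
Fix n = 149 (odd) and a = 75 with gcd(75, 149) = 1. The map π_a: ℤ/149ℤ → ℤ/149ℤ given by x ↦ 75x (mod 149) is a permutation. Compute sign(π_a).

Orbit of 25 under x↦75x: [25, 87, 118, 59, 104, 52, 26]… (length divides ord_149(75)).
The orbit structure of x ↦ 75x mod 149: 2 orbits of sizes [148, 1].
Σ(ℓ_i−1) = 149−2 = 147; sign = (−1)^147 = -1.
(75|149)_J = -1 (Zolotarev's lemma cross-check).

-1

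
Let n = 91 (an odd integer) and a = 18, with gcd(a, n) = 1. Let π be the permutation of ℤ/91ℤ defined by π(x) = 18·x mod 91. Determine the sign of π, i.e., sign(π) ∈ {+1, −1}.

Trace 51: π^k(51) = [51, 8, 53, 44, 64, 60, 79] for k=0..6.
Cycle lengths of π_18 on ℤ/91ℤ: [12, 12, 12, 12, 12, 12, 4, 4, 4, 3, 3, 1]; 12 cycles in total.
sign(π) = (−1)^{n − #cycles} = (−1)^{91−12} = (−1)^79 = -1.

-1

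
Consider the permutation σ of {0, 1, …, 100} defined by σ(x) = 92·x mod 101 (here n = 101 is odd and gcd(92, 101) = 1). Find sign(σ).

Start at x=1: 1 → 92 → 81 → 79 → 97 → 36 → 80 → … (one orbit).
Decompose π into cycles: lengths [25, 25, 25, 25, 1] (5 cycles, including the fixed point 0).
sign(π) = (−1)^{n − #cycles} = (−1)^{101−5} = (−1)^96 = +1.

+1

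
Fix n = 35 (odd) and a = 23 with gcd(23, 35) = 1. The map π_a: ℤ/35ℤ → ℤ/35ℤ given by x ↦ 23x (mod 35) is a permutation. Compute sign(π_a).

-1

Start at x=8: 8 → 9 → 32 → 1 → 23 → 4 → 22 → … (one orbit).
Decompose π into cycles: lengths [12, 12, 4, 3, 3, 1] (6 cycles, including the fixed point 0).
Σ(ℓ_i−1) = 35−6 = 29; sign = (−1)^29 = -1.
The Jacobi symbol (23|35) = -1 (Zolotarev) agrees.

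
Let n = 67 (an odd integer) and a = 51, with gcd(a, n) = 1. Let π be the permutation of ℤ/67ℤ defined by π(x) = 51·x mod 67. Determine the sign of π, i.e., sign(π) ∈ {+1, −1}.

Trace 4: π^k(4) = [4, 3, 19, 31, 40, 30, 56] for k=0..6.
Decompose π into cycles: lengths [66, 1] (2 cycles, including the fixed point 0).
67 − 2 = 65 transpositions; sign(π) = (−1)^65 = -1.

-1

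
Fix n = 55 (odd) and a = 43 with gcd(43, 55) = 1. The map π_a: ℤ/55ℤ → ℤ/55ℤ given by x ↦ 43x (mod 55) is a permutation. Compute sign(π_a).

+1

Trace 34: π^k(34) = [34, 32, 1, 43] for k=0..3.
17 cycles of lengths [4, 4, 4, 4, 4, 4, 4, 4, 4, 4, 4, 2, 2, 2, 2, 2, 1].
Σ(ℓ_i−1) = 55−17 = 38; sign = (−1)^38 = +1.
Zolotarev: (43|55) = +1, matching the cycle-count sign.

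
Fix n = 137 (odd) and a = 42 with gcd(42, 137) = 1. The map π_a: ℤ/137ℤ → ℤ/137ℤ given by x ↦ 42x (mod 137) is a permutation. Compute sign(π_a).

Start at x=128: 128 → 33 → 16 → 124 → 2 → 84 → 103 → … (one orbit).
2 cycles of lengths [136, 1].
137 − 2 = 135 transpositions; sign(π) = (−1)^135 = -1.
Zolotarev: (42|137) = -1, matching the cycle-count sign.

-1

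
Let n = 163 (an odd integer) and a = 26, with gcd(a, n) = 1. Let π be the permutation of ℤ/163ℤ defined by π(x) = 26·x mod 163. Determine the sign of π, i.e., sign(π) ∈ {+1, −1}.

Start at x=9: 9 → 71 → 53 → 74 → 131 → 146 → 47 → … (one orbit).
The orbit structure of x ↦ 26x mod 163: 3 orbits of sizes [81, 81, 1].
n − c = 163 − 3 = 160; sign = (−1)^160 = +1.
(26|163)_J = +1 (Zolotarev's lemma cross-check).

+1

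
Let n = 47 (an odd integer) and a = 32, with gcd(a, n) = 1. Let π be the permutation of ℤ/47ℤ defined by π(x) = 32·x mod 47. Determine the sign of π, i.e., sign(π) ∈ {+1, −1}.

Trace 24: π^k(24) = [24, 16, 42, 28, 3, 2, 17] for k=0..6.
3 cycles of lengths [23, 23, 1].
With 3 cycles on 47 points, sign = (−1)^{47−3} = +1.
Check: (32/47) = +1 by Zolotarev.

+1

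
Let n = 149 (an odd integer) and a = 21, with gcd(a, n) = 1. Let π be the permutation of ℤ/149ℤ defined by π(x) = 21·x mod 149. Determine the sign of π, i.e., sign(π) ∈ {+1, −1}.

Orbit of 74 under x↦21x: [74, 64, 3, 63, 131, 69, 108]… (length divides ord_149(21)).
Decompose π into cycles: lengths [148, 1] (2 cycles, including the fixed point 0).
n − c = 149 − 2 = 147; sign = (−1)^147 = -1.

-1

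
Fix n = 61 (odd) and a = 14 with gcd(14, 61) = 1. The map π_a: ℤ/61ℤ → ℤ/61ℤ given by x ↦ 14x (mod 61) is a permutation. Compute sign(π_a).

Start at x=1: 1 → 14 → 13 → 60 → 47 → 48 → 1 (one orbit).
11 cycles of lengths [6, 6, 6, 6, 6, 6, 6, 6, 6, 6, 1].
61 − 11 = 50 transpositions; sign(π) = (−1)^50 = +1.

+1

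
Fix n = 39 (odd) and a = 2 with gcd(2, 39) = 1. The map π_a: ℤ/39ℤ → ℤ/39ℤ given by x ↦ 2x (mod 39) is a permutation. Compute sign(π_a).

+1

Start at x=10: 10 → 20 → 1 → 2 → 4 → 8 → 16 → … (one orbit).
Decompose π into cycles: lengths [12, 12, 12, 2, 1] (5 cycles, including the fixed point 0).
5 cycles on 39: each ℓ→(−1)^(ℓ−1), product (−1)^34 = +1.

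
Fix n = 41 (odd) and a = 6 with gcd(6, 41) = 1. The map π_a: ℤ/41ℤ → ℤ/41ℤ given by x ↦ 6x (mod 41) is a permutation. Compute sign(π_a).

-1

Orbit of 25 under x↦6x: [25, 27, 39, 29, 10, 19, 32]… (length divides ord_41(6)).
Cycle type of π: 40 + 1; total 2 cycles.
n − c = 41 − 2 = 39; sign = (−1)^39 = -1.
The Jacobi symbol (6|41) = -1 (Zolotarev) agrees.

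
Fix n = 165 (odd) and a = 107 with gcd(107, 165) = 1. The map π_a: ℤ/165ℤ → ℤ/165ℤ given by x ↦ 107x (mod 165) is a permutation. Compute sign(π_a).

Trace 4: π^k(4) = [4, 98, 91, 2, 49, 128, 1] for k=0..6.
π_107 has 14 disjoint cycles with lengths [20, 20, 20, 20, 20, 20, 10, 10, 10, 4, 4, 4, 2, 1] on {0,…,164}.
sign(π) = (−1)^{n − #cycles} = (−1)^{165−14} = (−1)^151 = -1.

-1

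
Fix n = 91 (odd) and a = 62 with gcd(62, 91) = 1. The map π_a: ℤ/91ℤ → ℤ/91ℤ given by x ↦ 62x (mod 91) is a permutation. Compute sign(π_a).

-1

Trace 62: π^k(62) = [62, 22, 90, 29, 69, 1] for k=0..5.
π_62 has 18 disjoint cycles with lengths [6, 6, 6, 6, 6, 6, 6, 6, 6, 6, 6, 6, 6, 6, 2, 2, 2, 1] on {0,…,90}.
sign(π) = (−1)^{n − #cycles} = (−1)^{91−18} = (−1)^73 = -1.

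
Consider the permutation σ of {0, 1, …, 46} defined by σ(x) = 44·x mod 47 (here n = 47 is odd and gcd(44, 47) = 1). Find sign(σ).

-1

Orbit of 4 under x↦44x: [4, 35, 36, 33, 42, 15, 2]… (length divides ord_47(44)).
Cycle type of π: 46 + 1; total 2 cycles.
2 cycles on 47: each ℓ→(−1)^(ℓ−1), product (−1)^45 = -1.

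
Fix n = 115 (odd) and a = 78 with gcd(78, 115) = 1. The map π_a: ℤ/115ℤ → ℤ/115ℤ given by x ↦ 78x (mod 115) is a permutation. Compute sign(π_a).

Orbit of 41 under x↦78x: [41, 93, 9, 12, 16, 98, 54]… (length divides ord_115(78)).
Decompose π into cycles: lengths [44, 44, 11, 11, 4, 1] (6 cycles, including the fixed point 0).
sign(π) = (−1)^{n − #cycles} = (−1)^{115−6} = (−1)^109 = -1.
The Jacobi symbol (78|115) = -1 (Zolotarev) agrees.

-1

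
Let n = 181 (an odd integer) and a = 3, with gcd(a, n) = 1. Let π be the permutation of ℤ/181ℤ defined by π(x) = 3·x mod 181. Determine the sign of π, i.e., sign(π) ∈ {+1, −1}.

+1

Trace 15: π^k(15) = [15, 45, 135, 43, 129, 25, 75] for k=0..6.
Decompose π into cycles: lengths [45, 45, 45, 45, 1] (5 cycles, including the fixed point 0).
181 − 5 = 176 transpositions; sign(π) = (−1)^176 = +1.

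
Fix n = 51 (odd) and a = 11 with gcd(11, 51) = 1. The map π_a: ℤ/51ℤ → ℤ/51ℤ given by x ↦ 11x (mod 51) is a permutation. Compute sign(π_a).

+1

Orbit of 29 under x↦11x: [29, 13, 41, 43, 14, 1, 11]… (length divides ord_51(11)).
Decompose π into cycles: lengths [16, 16, 16, 2, 1] (5 cycles, including the fixed point 0).
51 − 5 = 46 transpositions; sign(π) = (−1)^46 = +1.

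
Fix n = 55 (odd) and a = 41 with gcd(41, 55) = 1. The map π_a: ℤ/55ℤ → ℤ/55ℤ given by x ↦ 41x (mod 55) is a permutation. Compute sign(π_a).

Orbit of 16 under x↦41x: [16, 51, 1, 41, 31, 6, 26]… (length divides ord_55(41)).
Cycle type of π: 10×5 + 1×5; total 10 cycles.
55 − 10 = 45 transpositions; sign(π) = (−1)^45 = -1.

-1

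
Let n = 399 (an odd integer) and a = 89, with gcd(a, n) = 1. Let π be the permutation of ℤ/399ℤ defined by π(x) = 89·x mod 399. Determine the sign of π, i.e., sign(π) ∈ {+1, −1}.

Trace 64: π^k(64) = [64, 110, 214, 293, 142, 269, 1] for k=0..6.
Decompose π into cycles: lengths [18, 18, 18, 18, 18, 18, 18, 18, 18, 18, 18, 18, 18, 18, 18, 18, 18, 18, 18, 18, 18, 6, 6, 6, 2, 1] (26 cycles, including the fixed point 0).
26 cycles on 399: each ℓ→(−1)^(ℓ−1), product (−1)^373 = -1.
Zolotarev: (89|399) = -1, matching the cycle-count sign.

-1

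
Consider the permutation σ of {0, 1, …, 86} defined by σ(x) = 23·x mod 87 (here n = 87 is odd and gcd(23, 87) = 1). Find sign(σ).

Trace 7: π^k(7) = [7, 74, 49, 83, 82, 59, 52] for k=0..6.
The orbit structure of x ↦ 23x mod 87: 10 orbits of sizes [14, 14, 14, 14, 7, 7, 7, 7, 2, 1].
n − c = 87 − 10 = 77; sign = (−1)^77 = -1.

-1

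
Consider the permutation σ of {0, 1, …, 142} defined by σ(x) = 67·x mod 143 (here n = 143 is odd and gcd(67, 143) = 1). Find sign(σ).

-1

Orbit of 122 under x↦67x: [122, 23, 111, 1, 67, 56, 34]… (length divides ord_143(67)).
π_67 has 22 disjoint cycles with lengths [12, 12, 12, 12, 12, 12, 12, 12, 12, 12, 12, 1, 1, 1, 1, 1, 1, 1, 1, 1, 1, 1] on {0,…,142}.
sign(π) = (−1)^{n − #cycles} = (−1)^{143−22} = (−1)^121 = -1.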